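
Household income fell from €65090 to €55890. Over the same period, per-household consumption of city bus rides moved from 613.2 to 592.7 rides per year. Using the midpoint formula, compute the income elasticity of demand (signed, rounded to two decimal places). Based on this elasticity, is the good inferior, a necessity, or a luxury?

%ΔQ = (592.7 − 613.2)/[( 613.2 + 592.7)/2] = -20.5/602.95 = -0.033999…
%ΔIncome = (55890 − 65090)/[( 65090 + 55890)/2] = -9200/60490 = -0.152091…
E_income = (-20.5/602.95) / (-9200/60490) = 0.2235…
0 < E_income < 1 ⇒ normal good, necessity.

0.22; necessity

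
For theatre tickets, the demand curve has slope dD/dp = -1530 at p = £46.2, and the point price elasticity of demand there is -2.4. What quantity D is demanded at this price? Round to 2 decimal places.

Ed = (dD/dp)·(p/D) ⇒ D = (dD/dp)·p/Ed = (-1530)·46.2/(-2.4) = 29452.5

29452.50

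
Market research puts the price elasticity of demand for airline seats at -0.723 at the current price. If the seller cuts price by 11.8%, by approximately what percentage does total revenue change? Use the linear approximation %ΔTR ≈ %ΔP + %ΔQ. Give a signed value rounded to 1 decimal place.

%ΔQ ≈ Ed × %ΔP = (-0.723) × (-11.8%) = +8.5314%
%ΔTR ≈ %ΔP + %ΔQ = (-11.8%) + (+8.5314%) = -3.2686%

-3.3%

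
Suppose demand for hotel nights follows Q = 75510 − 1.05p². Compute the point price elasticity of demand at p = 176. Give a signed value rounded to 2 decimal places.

dQ/dp = −2·1.05·p = -369.6. At p = 176, Q = 42985.2.
Ed = (dQ/dp)·(p/Q) = (-369.6) × (176/42985.2) = -1.5133…

-1.51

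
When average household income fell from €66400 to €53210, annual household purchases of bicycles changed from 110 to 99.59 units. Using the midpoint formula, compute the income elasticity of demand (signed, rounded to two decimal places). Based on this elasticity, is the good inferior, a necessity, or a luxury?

%ΔQ = (99.59 − 110)/[( 110 + 99.59)/2] = -10.41/104.795 = -0.099336…
%ΔIncome = (53210 − 66400)/[( 66400 + 53210)/2] = -13190/59805 = -0.220550…
E_income = (-10.41/104.795) / (-13190/59805) = 0.4504…
0 < E_income < 1 ⇒ normal good, necessity.

0.45; necessity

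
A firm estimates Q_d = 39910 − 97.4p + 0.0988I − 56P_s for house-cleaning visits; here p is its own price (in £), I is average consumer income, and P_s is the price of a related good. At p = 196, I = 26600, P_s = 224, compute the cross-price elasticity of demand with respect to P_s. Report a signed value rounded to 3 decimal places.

-1.150

At the given values, Q_d = 39910 − 97.4(196) + 0.0988(26600) − 56(224) = 10903.68.
∂Q_d/∂P_s = -56.
E = (-56) × (224/10903.68) = -1.15043…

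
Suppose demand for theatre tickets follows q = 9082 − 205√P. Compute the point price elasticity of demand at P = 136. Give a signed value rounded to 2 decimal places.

-0.18

dq/dP = −205/(2√P) = -8.7893. At P = 136, q = 6691.31.
Ed = (dq/dP)·(P/q) = (-8.7893) × (136/6691.31) = -0.1786…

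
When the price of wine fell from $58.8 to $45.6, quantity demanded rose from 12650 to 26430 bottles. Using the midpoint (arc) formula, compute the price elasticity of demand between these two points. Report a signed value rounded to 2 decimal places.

-2.79

%ΔQ = (26430 − 12650) / [(12650 + 26430)/2] = 13780/19540 = 0.705220…
%ΔP = (45.6 − 58.8) / [(58.8 + 45.6)/2] = -13.2/52.2 = -0.252873…
Arc Ed = %ΔQ / %ΔP = (13780/19540) / (-13.2/52.2) = -2.7888…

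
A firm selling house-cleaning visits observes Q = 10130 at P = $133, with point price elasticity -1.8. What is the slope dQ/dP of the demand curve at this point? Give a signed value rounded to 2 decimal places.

-137.10

Ed = (dQ/dP)·(P/Q) ⇒ dQ/dP = Ed·Q/P = (-1.8)·10130/133 = -137.0977…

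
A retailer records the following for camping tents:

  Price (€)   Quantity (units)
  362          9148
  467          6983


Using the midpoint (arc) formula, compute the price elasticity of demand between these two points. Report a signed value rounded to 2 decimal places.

%ΔQ = (6983 − 9148) / [(9148 + 6983)/2] = -2165/8065.5 = -0.268427…
%ΔP = (467 − 362) / [(362 + 467)/2] = 105/414.5 = 0.253317…
Arc Ed = %ΔQ / %ΔP = (-2165/8065.5) / (105/414.5) = -1.0596…

-1.06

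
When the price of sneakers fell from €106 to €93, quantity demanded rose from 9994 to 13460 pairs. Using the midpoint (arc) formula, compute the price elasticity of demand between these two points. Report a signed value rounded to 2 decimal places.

-2.26

%ΔQ = (13460 − 9994) / [(9994 + 13460)/2] = 3466/11727 = 0.295557…
%ΔP = (93 − 106) / [(106 + 93)/2] = -13/99.5 = -0.130653…
Arc Ed = %ΔQ / %ΔP = (3466/11727) / (-13/99.5) = -2.2621…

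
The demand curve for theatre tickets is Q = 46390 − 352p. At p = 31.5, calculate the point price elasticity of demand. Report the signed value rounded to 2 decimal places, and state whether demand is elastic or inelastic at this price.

dQ/dp = −352. At p = 31.5, Q = 46390 − 352(31.5) = 35302.
Ed = (dQ/dp)·(p/Q) = −352 × (31.5/35302) = -0.3140…
|Ed| = 0.31 < 1, so demand is inelastic.

-0.31; inelastic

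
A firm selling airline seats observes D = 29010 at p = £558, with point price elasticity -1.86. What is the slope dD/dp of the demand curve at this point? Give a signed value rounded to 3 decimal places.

Ed = (dD/dp)·(p/D) ⇒ dD/dp = Ed·D/p = (-1.86)·29010/558 = -96.7

-96.700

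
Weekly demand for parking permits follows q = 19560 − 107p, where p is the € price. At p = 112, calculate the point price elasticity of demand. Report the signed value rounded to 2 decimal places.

dq/dp = −107. At p = 112, q = 19560 − 107(112) = 7576.
Ed = (dq/dp)·(p/q) = −107 × (112/7576) = -1.5818…

-1.58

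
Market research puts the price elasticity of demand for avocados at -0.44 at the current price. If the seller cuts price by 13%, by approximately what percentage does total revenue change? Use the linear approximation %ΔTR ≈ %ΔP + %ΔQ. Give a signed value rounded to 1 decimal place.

%ΔQ ≈ Ed × %ΔP = (-0.44) × (-13%) = +5.7200%
%ΔTR ≈ %ΔP + %ΔQ = (-13%) + (+5.7200%) = -7.2800%

-7.3%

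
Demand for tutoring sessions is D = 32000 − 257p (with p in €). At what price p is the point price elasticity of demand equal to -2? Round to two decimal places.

Ed = −257p/(32000 − 257p). Set this equal to -2:
257p = 2·(32000 − 257p) ⇒ 257p(1 + 2) = 2·32000
p = 2·32000 / (257·3) = 83.0090…

83.01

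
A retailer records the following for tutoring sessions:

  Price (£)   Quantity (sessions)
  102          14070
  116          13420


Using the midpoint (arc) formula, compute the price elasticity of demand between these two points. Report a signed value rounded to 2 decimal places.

%ΔQ = (13420 − 14070) / [(14070 + 13420)/2] = -650/13745 = -0.047289…
%ΔP = (116 − 102) / [(102 + 116)/2] = 14/109 = 0.128440…
Arc Ed = %ΔQ / %ΔP = (-650/13745) / (14/109) = -0.3681…

-0.37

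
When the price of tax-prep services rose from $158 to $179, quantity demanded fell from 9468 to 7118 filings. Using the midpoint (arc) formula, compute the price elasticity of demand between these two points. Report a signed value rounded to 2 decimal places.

-2.27

%ΔQ = (7118 − 9468) / [(9468 + 7118)/2] = -2350/8293 = -0.283371…
%ΔP = (179 − 158) / [(158 + 179)/2] = 21/168.5 = 0.124629…
Arc Ed = %ΔQ / %ΔP = (-2350/8293) / (21/168.5) = -2.2737…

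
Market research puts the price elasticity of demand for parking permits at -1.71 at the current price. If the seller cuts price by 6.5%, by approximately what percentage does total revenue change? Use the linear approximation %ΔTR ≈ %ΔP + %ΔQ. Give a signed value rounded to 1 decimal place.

%ΔQ ≈ Ed × %ΔP = (-1.71) × (-6.5%) = +11.1150%
%ΔTR ≈ %ΔP + %ΔQ = (-6.5%) + (+11.1150%) = +4.6150%

+4.6%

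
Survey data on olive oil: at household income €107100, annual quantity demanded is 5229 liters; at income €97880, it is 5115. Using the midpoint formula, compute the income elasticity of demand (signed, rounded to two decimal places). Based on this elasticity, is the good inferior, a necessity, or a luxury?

0.25; necessity

%ΔQ = (5115 − 5229)/[( 5229 + 5115)/2] = -114/5172 = -0.022041…
%ΔIncome = (97880 − 107100)/[( 107100 + 97880)/2] = -9220/102490 = -0.089959…
E_income = (-114/5172) / (-9220/102490) = 0.2450…
0 < E_income < 1 ⇒ normal good, necessity.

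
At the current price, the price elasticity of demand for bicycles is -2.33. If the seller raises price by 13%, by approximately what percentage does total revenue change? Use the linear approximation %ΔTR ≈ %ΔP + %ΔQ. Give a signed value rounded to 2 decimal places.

%ΔQ ≈ Ed × %ΔP = (-2.33) × (+13%) = -30.2900%
%ΔTR ≈ %ΔP + %ΔQ = (+13%) + (-30.2900%) = -17.2900%

-17.29%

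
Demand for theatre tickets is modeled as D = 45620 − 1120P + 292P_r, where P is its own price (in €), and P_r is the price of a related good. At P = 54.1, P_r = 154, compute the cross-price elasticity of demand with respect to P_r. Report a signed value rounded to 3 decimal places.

At the given values, D = 45620 − 1120(54.1) + 292(154) = 29996.
∂D/∂P_r = 292.
E = (292) × (154/29996) = 1.49913…

1.499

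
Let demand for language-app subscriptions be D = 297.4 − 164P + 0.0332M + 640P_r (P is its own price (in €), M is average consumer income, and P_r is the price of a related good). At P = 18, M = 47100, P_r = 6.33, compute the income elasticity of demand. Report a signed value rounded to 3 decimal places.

0.528

At the given values, D = 297.4 − 164(18) + 0.0332(47100) + 640(6.33) = 2960.32.
∂D/∂M = 0.0332.
E = (0.0332) × (47100/2960.32) = 0.52822…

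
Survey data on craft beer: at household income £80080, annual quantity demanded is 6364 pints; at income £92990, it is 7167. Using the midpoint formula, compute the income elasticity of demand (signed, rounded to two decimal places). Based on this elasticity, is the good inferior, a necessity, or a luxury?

%ΔQ = (7167 − 6364)/[( 6364 + 7167)/2] = 803/6765.5 = 0.118690…
%ΔIncome = (92990 − 80080)/[( 80080 + 92990)/2] = 12910/86535 = 0.149188…
E_income = (803/6765.5) / (12910/86535) = 0.7955…
0 < E_income < 1 ⇒ normal good, necessity.

0.80; necessity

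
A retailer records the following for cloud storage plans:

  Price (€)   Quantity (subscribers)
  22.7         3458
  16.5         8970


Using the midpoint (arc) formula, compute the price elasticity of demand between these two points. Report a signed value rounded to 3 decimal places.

-2.804

%ΔQ = (8970 − 3458) / [(3458 + 8970)/2] = 5512/6214 = 0.887029…
%ΔP = (16.5 − 22.7) / [(22.7 + 16.5)/2] = -6.2/19.6 = -0.316326…
Arc Ed = %ΔQ / %ΔP = (5512/6214) / (-6.2/19.6) = -2.80415…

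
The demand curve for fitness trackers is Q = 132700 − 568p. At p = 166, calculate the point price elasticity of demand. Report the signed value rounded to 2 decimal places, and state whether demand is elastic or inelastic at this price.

-2.45; elastic

dQ/dp = −568. At p = 166, Q = 132700 − 568(166) = 38412.
Ed = (dQ/dp)·(p/Q) = −568 × (166/38412) = -2.4546…
|Ed| = 2.45 > 1, so demand is elastic.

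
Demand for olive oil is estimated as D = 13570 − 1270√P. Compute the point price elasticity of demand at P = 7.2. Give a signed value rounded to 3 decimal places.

-0.168

dD/dP = −1270/(2√P) = -236.651. At P = 7.2, D = 10162.2.
Ed = (dD/dP)·(P/D) = (-236.651) × (7.2/10162.2) = -0.16766…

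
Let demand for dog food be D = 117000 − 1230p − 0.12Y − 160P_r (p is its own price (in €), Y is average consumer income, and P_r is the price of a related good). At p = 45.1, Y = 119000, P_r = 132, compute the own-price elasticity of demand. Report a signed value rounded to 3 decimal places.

At the given values, D = 117000 − 1230(45.1) − 0.12(119000) − 160(132) = 26127.
∂D/∂p = −1230.
E = (-1230) × (45.1/26127) = -2.12320…

-2.123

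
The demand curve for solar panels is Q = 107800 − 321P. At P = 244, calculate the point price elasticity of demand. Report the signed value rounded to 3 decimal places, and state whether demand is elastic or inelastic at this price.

dQ/dP = −321. At P = 244, Q = 107800 − 321(244) = 29476.
Ed = (dQ/dP)·(P/Q) = −321 × (244/29476) = -2.65721…
|Ed| = 2.657 > 1, so demand is elastic.

-2.657; elastic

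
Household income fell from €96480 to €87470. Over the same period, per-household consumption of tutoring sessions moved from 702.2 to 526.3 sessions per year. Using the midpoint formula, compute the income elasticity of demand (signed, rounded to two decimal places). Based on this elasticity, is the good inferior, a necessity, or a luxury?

2.92; luxury

%ΔQ = (526.3 − 702.2)/[( 702.2 + 526.3)/2] = -175.9/614.25 = -0.286365…
%ΔIncome = (87470 − 96480)/[( 96480 + 87470)/2] = -9010/91975 = -0.097961…
E_income = (-175.9/614.25) / (-9010/91975) = 2.9232…
E_income > 1 ⇒ normal good, luxury.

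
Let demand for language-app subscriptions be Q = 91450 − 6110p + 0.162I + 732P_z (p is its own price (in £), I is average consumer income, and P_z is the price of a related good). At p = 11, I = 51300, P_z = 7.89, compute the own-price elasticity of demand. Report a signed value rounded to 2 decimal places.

-1.75

At the given values, Q = 91450 − 6110(11) + 0.162(51300) + 732(7.89) = 38326.08.
∂Q/∂p = −6110.
E = (-6110) × (11/38326.08) = -1.7536…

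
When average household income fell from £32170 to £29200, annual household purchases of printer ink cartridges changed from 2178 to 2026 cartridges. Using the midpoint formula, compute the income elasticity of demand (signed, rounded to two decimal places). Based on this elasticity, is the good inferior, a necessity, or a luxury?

%ΔQ = (2026 − 2178)/[( 2178 + 2026)/2] = -152/2102 = -0.072312…
%ΔIncome = (29200 − 32170)/[( 32170 + 29200)/2] = -2970/30685 = -0.096789…
E_income = (-152/2102) / (-2970/30685) = 0.7471…
0 < E_income < 1 ⇒ normal good, necessity.

0.75; necessity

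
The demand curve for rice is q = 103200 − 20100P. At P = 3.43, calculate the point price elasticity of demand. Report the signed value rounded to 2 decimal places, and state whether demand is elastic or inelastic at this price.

-2.01; elastic

dq/dP = −20100. At P = 3.43, q = 103200 − 20100(3.43) = 34257.
Ed = (dq/dP)·(P/q) = −20100 × (3.43/34257) = -2.0125…
|Ed| = 2.01 > 1, so demand is elastic.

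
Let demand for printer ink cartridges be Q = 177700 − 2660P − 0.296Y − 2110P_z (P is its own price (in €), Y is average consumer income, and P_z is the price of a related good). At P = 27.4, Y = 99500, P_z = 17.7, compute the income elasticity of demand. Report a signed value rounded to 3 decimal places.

-0.775

At the given values, Q = 177700 − 2660(27.4) − 0.296(99500) − 2110(17.7) = 38017.
∂Q/∂Y = -0.296.
E = (-0.296) × (99500/38017) = -0.77470…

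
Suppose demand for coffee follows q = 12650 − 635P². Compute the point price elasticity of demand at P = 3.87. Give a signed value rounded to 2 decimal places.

dq/dP = −2·635·P = -4914.9. At P = 3.87, q = 3139.6685.
Ed = (dq/dP)·(P/q) = (-4914.9) × (3.87/3139.6685) = -6.0581…

-6.06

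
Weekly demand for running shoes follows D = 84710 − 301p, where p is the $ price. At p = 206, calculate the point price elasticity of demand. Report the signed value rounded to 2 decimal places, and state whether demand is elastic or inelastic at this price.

dD/dp = −301. At p = 206, D = 84710 − 301(206) = 22704.
Ed = (dD/dp)·(p/D) = −301 × (206/22704) = -2.7310…
|Ed| = 2.73 > 1, so demand is elastic.

-2.73; elastic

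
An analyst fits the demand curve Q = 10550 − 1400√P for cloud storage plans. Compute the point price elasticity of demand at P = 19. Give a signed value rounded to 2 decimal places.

dQ/dP = −1400/(2√P) = -160.591. At P = 19, Q = 4447.54.
Ed = (dQ/dP)·(P/Q) = (-160.591) × (19/4447.54) = -0.6860…

-0.69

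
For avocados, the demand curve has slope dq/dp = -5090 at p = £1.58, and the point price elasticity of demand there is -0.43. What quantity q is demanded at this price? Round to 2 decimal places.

18702.79

Ed = (dq/dp)·(p/q) ⇒ q = (dq/dp)·p/Ed = (-5090)·1.58/(-0.43) = 18702.7906…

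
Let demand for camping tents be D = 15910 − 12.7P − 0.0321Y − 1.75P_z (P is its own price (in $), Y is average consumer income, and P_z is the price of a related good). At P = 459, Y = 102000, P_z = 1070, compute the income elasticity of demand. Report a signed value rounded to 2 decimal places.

At the given values, D = 15910 − 12.7(459) − 0.0321(102000) − 1.75(1070) = 4934.
∂D/∂Y = -0.0321.
E = (-0.0321) × (102000/4934) = -0.6635…

-0.66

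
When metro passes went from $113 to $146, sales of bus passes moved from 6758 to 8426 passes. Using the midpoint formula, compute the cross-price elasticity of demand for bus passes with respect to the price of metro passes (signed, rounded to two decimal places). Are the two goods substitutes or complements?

0.86; substitutes

%ΔQ_{bus passes} = (8426 − 6758)/avg = 1668/7592 = 0.219704…
%ΔP_{metro passes} = (146 − 113)/avg = 33/129.5 = 0.254826…
E_cross = (1668/7592) / (33/129.5) = 0.8621…
E_cross > 0 ⇒ the goods are substitutes.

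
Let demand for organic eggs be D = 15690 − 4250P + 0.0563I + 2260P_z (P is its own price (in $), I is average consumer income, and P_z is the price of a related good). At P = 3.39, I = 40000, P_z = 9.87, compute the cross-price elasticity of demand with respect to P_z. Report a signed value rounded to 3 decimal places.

At the given values, D = 15690 − 4250(3.39) + 0.0563(40000) + 2260(9.87) = 25840.7.
∂D/∂P_z = 2260.
E = (2260) × (9.87/25840.7) = 0.86321…

0.863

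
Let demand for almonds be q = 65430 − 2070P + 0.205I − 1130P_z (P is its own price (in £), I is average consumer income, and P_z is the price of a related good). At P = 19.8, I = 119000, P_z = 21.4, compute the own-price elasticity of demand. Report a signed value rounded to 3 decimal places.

At the given values, q = 65430 − 2070(19.8) + 0.205(119000) − 1130(21.4) = 24657.
∂q/∂P = −2070.
E = (-2070) × (19.8/24657) = -1.66224…

-1.662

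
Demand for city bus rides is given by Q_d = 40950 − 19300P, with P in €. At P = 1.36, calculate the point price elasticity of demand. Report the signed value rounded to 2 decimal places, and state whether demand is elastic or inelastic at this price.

-1.79; elastic

dQ_d/dP = −19300. At P = 1.36, Q_d = 40950 − 19300(1.36) = 14702.
Ed = (dQ_d/dP)·(P/Q_d) = −19300 × (1.36/14702) = -1.7853…
|Ed| = 1.79 > 1, so demand is elastic.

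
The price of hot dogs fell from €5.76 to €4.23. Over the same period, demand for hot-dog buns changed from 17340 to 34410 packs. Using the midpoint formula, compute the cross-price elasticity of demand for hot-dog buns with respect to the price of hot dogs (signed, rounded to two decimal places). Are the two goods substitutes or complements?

%ΔQ_{hot-dog buns} = (34410 − 17340)/avg = 17070/25875 = 0.659710…
%ΔP_{hot dogs} = (4.23 − 5.76)/avg = -1.53/4.995 = -0.306306…
E_cross = (17070/25875) / (-1.53/4.995) = -2.1537…
E_cross < 0 ⇒ the goods are complements.

-2.15; complements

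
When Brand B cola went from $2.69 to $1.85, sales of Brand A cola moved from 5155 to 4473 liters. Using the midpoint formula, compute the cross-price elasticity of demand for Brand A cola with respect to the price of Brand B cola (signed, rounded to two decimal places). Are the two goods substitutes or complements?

%ΔQ_{Brand A cola} = (4473 − 5155)/avg = -682/4814 = -0.141670…
%ΔP_{Brand B cola} = (1.85 − 2.69)/avg = -0.84/2.27 = -0.370044…
E_cross = (-682/4814) / (-0.84/2.27) = 0.3828…
E_cross > 0 ⇒ the goods are substitutes.

0.38; substitutes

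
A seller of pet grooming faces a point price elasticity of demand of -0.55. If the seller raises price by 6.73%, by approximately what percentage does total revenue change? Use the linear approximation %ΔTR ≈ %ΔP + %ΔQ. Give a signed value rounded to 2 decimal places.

%ΔQ ≈ Ed × %ΔP = (-0.55) × (+6.73%) = -3.7015%
%ΔTR ≈ %ΔP + %ΔQ = (+6.73%) + (-3.7015%) = +3.0285%

+3.03%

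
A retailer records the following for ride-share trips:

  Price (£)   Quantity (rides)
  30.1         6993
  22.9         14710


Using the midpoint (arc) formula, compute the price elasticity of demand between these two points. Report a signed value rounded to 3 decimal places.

%ΔQ = (14710 − 6993) / [(6993 + 14710)/2] = 7717/10851.5 = 0.711145…
%ΔP = (22.9 − 30.1) / [(30.1 + 22.9)/2] = -7.2/26.5 = -0.271698…
Arc Ed = %ΔQ / %ΔP = (7717/10851.5) / (-7.2/26.5) = -2.61741…

-2.617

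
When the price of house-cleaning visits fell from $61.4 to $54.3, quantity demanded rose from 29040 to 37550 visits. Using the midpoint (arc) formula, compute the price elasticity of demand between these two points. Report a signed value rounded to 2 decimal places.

%ΔQ = (37550 − 29040) / [(29040 + 37550)/2] = 8510/33295 = 0.255593…
%ΔP = (54.3 − 61.4) / [(61.4 + 54.3)/2] = -7.1/57.85 = -0.122731…
Arc Ed = %ΔQ / %ΔP = (8510/33295) / (-7.1/57.85) = -2.0825…

-2.08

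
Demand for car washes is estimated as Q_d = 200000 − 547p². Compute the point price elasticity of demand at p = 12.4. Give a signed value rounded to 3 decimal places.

-1.451

dQ_d/dp = −2·547·p = -13565.6. At p = 12.4, Q_d = 115893.28.
Ed = (dQ_d/dp)·(p/Q_d) = (-13565.6) × (12.4/115893.28) = -1.45145…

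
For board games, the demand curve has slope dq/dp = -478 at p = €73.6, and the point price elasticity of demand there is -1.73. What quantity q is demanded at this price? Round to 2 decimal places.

20335.72

Ed = (dq/dp)·(p/q) ⇒ q = (dq/dp)·p/Ed = (-478)·73.6/(-1.73) = 20335.7225…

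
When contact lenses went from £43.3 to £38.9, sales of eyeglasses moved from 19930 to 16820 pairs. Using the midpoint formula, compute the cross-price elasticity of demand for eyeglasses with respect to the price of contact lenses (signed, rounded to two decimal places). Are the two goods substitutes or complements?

1.58; substitutes

%ΔQ_{eyeglasses} = (16820 − 19930)/avg = -3110/18375 = -0.169251…
%ΔP_{contact lenses} = (38.9 − 43.3)/avg = -4.4/41.1 = -0.107055…
E_cross = (-3110/18375) / (-4.4/41.1) = 1.5809…
E_cross > 0 ⇒ the goods are substitutes.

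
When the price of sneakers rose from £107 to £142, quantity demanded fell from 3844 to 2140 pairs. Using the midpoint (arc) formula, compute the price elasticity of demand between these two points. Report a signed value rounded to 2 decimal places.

%ΔQ = (2140 − 3844) / [(3844 + 2140)/2] = -1704/2992 = -0.569518…
%ΔP = (142 − 107) / [(107 + 142)/2] = 35/124.5 = 0.281124…
Arc Ed = %ΔQ / %ΔP = (-1704/2992) / (35/124.5) = -2.0258…

-2.03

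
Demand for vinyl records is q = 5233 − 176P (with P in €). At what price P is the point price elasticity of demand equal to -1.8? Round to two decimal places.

19.11

Ed = −176P/(5233 − 176P). Set this equal to -1.8:
176P = 1.8·(5233 − 176P) ⇒ 176P(1 + 1.8) = 1.8·5233
P = 1.8·5233 / (176·2.8) = 19.1140…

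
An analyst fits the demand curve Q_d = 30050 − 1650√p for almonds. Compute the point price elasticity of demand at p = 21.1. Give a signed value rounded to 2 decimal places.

dQ_d/dp = −1650/(2√p) = -179.603. At p = 21.1, Q_d = 22470.8.
Ed = (dQ_d/dp)·(p/Q_d) = (-179.603) × (21.1/22470.8) = -0.1686…

-0.17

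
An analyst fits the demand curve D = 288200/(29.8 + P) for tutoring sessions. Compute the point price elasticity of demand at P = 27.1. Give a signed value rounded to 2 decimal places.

dD/dP = −288200/(29.8 + P)² = -89.0163. At P = 27.1, D = 5065.03.
Ed = (dD/dP)·(P/D) = (-89.0163) × (27.1/5065.03) = -0.4762…

-0.48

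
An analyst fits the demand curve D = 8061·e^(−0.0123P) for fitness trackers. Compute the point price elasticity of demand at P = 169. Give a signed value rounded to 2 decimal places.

-2.08

dD/dP = −0.0123·D = -12.403. At P = 169, D = 1008.37.
Ed = (dD/dP)·(P/D) = (-12.403) × (169/1008.37) = -2.0787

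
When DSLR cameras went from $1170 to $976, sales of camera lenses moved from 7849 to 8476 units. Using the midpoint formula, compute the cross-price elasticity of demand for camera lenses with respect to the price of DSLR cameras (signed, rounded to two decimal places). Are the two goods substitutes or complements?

%ΔQ_{camera lenses} = (8476 − 7849)/avg = 627/8162.5 = 0.076814…
%ΔP_{DSLR cameras} = (976 − 1170)/avg = -194/1073 = -0.180801…
E_cross = (627/8162.5) / (-194/1073) = -0.4248…
E_cross < 0 ⇒ the goods are complements.

-0.42; complements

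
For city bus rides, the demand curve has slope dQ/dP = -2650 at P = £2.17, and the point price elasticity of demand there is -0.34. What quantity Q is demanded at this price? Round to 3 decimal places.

Ed = (dQ/dP)·(P/Q) ⇒ Q = (dQ/dP)·P/Ed = (-2650)·2.17/(-0.34) = 16913.23529…

16913.235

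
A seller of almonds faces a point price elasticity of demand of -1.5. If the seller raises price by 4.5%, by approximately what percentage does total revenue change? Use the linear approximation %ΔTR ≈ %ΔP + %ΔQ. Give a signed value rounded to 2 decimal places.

-2.25%

%ΔQ ≈ Ed × %ΔP = (-1.5) × (+4.5%) = -6.7500%
%ΔTR ≈ %ΔP + %ΔQ = (+4.5%) + (-6.7500%) = -2.2500%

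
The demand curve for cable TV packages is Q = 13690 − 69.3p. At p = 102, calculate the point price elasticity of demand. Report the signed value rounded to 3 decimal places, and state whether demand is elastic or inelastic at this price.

dQ/dp = −69.3. At p = 102, Q = 13690 − 69.3(102) = 6621.4.
Ed = (dQ/dp)·(p/Q) = −69.3 × (102/6621.4) = -1.06753…
|Ed| = 1.068 > 1, so demand is elastic.

-1.068; elastic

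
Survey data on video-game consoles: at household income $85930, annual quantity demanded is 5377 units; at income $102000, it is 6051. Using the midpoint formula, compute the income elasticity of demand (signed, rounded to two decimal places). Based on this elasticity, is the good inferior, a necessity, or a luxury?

0.69; necessity

%ΔQ = (6051 − 5377)/[( 5377 + 6051)/2] = 674/5714 = 0.117955…
%ΔIncome = (102000 − 85930)/[( 85930 + 102000)/2] = 16070/93965 = 0.171021…
E_income = (674/5714) / (16070/93965) = 0.6897…
0 < E_income < 1 ⇒ normal good, necessity.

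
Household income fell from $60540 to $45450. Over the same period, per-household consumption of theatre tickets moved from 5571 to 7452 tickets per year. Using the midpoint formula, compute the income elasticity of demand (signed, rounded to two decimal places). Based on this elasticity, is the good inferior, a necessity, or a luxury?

-1.01; inferior

%ΔQ = (7452 − 5571)/[( 5571 + 7452)/2] = 1881/6511.5 = 0.288873…
%ΔIncome = (45450 − 60540)/[( 60540 + 45450)/2] = -15090/52995 = -0.284743…
E_income = (1881/6511.5) / (-15090/52995) = -1.0145…
E_income < 0 ⇒ inferior good.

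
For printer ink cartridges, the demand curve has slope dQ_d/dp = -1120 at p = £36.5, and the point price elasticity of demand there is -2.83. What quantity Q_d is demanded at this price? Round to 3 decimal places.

14445.230

Ed = (dQ_d/dp)·(p/Q_d) ⇒ Q_d = (dQ_d/dp)·p/Ed = (-1120)·36.5/(-2.83) = 14445.22968…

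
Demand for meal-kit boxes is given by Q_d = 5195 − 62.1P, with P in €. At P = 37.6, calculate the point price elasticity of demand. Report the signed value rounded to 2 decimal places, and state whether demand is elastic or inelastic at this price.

dQ_d/dP = −62.1. At P = 37.6, Q_d = 5195 − 62.1(37.6) = 2860.04.
Ed = (dQ_d/dP)·(P/Q_d) = −62.1 × (37.6/2860.04) = -0.8164…
|Ed| = 0.82 < 1, so demand is inelastic.

-0.82; inelastic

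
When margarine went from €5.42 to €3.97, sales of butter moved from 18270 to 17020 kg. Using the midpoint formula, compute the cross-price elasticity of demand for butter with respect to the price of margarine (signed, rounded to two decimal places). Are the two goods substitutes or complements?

0.23; substitutes

%ΔQ_{butter} = (17020 − 18270)/avg = -1250/17645 = -0.070841…
%ΔP_{margarine} = (3.97 − 5.42)/avg = -1.45/4.695 = -0.308839…
E_cross = (-1250/17645) / (-1.45/4.695) = 0.2293…
E_cross > 0 ⇒ the goods are substitutes.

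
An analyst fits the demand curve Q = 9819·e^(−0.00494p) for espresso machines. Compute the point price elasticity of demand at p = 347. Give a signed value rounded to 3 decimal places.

-1.714

dQ/dp = −0.00494·Q = -8.73646. At p = 347, Q = 1768.51.
Ed = (dQ/dp)·(p/Q) = (-8.73646) × (347/1768.51) = -1.71418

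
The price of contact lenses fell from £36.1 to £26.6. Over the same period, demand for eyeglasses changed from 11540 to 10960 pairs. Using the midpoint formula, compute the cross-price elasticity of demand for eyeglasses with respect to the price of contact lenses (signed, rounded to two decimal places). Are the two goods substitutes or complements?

0.17; substitutes

%ΔQ_{eyeglasses} = (10960 − 11540)/avg = -580/11250 = -0.051555…
%ΔP_{contact lenses} = (26.6 − 36.1)/avg = -9.5/31.35 = -0.303030…
E_cross = (-580/11250) / (-9.5/31.35) = 0.1701…
E_cross > 0 ⇒ the goods are substitutes.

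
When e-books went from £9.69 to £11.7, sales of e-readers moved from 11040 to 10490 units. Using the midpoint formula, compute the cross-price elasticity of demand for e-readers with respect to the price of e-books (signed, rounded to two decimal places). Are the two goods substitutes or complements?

%ΔQ_{e-readers} = (10490 − 11040)/avg = -550/10765 = -0.051091…
%ΔP_{e-books} = (11.7 − 9.69)/avg = 2.01/10.695 = 0.187938…
E_cross = (-550/10765) / (2.01/10.695) = -0.2718…
E_cross < 0 ⇒ the goods are complements.

-0.27; complements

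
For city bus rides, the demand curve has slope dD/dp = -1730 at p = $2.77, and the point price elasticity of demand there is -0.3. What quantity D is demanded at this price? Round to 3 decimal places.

Ed = (dD/dp)·(p/D) ⇒ D = (dD/dp)·p/Ed = (-1730)·2.77/(-0.3) = 15973.66666…

15973.667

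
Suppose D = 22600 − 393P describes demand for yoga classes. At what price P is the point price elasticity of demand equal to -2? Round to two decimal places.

Ed = −393P/(22600 − 393P). Set this equal to -2:
393P = 2·(22600 − 393P) ⇒ 393P(1 + 2) = 2·22600
P = 2·22600 / (393·3) = 38.3375…

38.34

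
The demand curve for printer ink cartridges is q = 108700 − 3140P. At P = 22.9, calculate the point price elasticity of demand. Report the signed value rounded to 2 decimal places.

dq/dP = −3140. At P = 22.9, q = 108700 − 3140(22.9) = 36794.
Ed = (dq/dP)·(P/q) = −3140 × (22.9/36794) = -1.9542…

-1.95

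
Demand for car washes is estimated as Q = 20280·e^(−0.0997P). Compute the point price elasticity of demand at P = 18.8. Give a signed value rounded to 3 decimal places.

-1.874

dQ/dP = −0.0997·Q = -310.269. At P = 18.8, Q = 3112.03.
Ed = (dQ/dP)·(P/Q) = (-310.269) × (18.8/3112.03) = -1.87436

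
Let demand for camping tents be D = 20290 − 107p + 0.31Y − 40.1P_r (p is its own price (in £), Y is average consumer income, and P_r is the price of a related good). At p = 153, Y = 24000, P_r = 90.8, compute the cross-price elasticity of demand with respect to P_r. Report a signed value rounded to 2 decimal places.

-0.47

At the given values, D = 20290 − 107(153) + 0.31(24000) − 40.1(90.8) = 7717.92.
∂D/∂P_r = -40.1.
E = (-40.1) × (90.8/7717.92) = -0.4717…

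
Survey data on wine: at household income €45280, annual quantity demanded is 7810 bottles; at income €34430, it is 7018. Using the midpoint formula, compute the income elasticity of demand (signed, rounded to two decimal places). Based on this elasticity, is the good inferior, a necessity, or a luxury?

%ΔQ = (7018 − 7810)/[( 7810 + 7018)/2] = -792/7414 = -0.106824…
%ΔIncome = (34430 − 45280)/[( 45280 + 34430)/2] = -10850/39855 = -0.272236…
E_income = (-792/7414) / (-10850/39855) = 0.3923…
0 < E_income < 1 ⇒ normal good, necessity.

0.39; necessity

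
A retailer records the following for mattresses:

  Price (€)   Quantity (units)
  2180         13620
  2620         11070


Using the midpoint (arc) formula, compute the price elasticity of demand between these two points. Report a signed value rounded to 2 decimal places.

%ΔQ = (11070 − 13620) / [(13620 + 11070)/2] = -2550/12345 = -0.206561…
%ΔP = (2620 − 2180) / [(2180 + 2620)/2] = 440/2400 = 0.183333…
Arc Ed = %ΔQ / %ΔP = (-2550/12345) / (440/2400) = -1.1266…

-1.13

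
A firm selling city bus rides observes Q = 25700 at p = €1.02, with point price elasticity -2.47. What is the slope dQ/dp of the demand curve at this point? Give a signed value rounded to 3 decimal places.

Ed = (dQ/dp)·(p/Q) ⇒ dQ/dp = Ed·Q/p = (-2.47)·25700/1.02 = -62234.31372…

-62234.314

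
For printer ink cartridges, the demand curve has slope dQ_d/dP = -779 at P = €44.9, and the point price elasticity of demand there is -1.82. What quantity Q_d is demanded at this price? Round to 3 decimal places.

19218.187

Ed = (dQ_d/dP)·(P/Q_d) ⇒ Q_d = (dQ_d/dP)·P/Ed = (-779)·44.9/(-1.82) = 19218.18681…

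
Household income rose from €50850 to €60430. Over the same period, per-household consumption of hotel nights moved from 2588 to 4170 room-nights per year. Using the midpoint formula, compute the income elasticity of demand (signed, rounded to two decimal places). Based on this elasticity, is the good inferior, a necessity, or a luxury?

2.72; luxury

%ΔQ = (4170 − 2588)/[( 2588 + 4170)/2] = 1582/3379 = 0.468185…
%ΔIncome = (60430 − 50850)/[( 50850 + 60430)/2] = 9580/55640 = 0.172178…
E_income = (1582/3379) / (9580/55640) = 2.7191…
E_income > 1 ⇒ normal good, luxury.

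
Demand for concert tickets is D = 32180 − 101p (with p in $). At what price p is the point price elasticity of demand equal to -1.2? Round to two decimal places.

173.79

Ed = −101p/(32180 − 101p). Set this equal to -1.2:
101p = 1.2·(32180 − 101p) ⇒ 101p(1 + 1.2) = 1.2·32180
p = 1.2·32180 / (101·2.2) = 173.7893…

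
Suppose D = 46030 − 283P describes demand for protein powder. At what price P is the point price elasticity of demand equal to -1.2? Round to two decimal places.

Ed = −283P/(46030 − 283P). Set this equal to -1.2:
283P = 1.2·(46030 − 283P) ⇒ 283P(1 + 1.2) = 1.2·46030
P = 1.2·46030 / (283·2.2) = 88.7182…

88.72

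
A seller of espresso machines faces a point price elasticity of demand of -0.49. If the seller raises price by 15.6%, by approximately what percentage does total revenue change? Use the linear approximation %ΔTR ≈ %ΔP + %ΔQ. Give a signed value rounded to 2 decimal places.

+7.96%

%ΔQ ≈ Ed × %ΔP = (-0.49) × (+15.6%) = -7.6440%
%ΔTR ≈ %ΔP + %ΔQ = (+15.6%) + (-7.6440%) = +7.9560%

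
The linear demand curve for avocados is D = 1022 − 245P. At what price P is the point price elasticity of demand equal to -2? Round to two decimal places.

2.78

Ed = −245P/(1022 − 245P). Set this equal to -2:
245P = 2·(1022 − 245P) ⇒ 245P(1 + 2) = 2·1022
P = 2·1022 / (245·3) = 2.7809…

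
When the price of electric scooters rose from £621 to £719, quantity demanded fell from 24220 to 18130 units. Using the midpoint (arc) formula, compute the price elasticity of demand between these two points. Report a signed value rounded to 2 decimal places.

%ΔQ = (18130 − 24220) / [(24220 + 18130)/2] = -6090/21175 = -0.287603…
%ΔP = (719 − 621) / [(621 + 719)/2] = 98/670 = 0.146268…
Arc Ed = %ΔQ / %ΔP = (-6090/21175) / (98/670) = -1.9662…

-1.97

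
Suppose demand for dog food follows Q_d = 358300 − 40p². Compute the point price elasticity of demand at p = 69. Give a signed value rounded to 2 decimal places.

dQ_d/dp = −2·40·p = -5520. At p = 69, Q_d = 167860.
Ed = (dQ_d/dp)·(p/Q_d) = (-5520) × (69/167860) = -2.2690…

-2.27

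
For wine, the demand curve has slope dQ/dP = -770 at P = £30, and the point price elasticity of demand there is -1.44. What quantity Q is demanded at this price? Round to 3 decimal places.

Ed = (dQ/dP)·(P/Q) ⇒ Q = (dQ/dP)·P/Ed = (-770)·30/(-1.44) = 16041.66666…

16041.667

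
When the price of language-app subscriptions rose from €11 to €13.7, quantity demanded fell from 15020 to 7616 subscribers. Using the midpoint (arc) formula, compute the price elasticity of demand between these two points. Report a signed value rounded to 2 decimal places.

-2.99

%ΔQ = (7616 − 15020) / [(15020 + 7616)/2] = -7404/11318 = -0.654179…
%ΔP = (13.7 − 11) / [(11 + 13.7)/2] = 2.7/12.35 = 0.218623…
Arc Ed = %ΔQ / %ΔP = (-7404/11318) / (2.7/12.35) = -2.9922…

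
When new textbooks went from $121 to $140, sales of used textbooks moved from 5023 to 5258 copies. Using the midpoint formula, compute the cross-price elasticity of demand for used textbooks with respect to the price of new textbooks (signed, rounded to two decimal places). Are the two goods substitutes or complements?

0.31; substitutes

%ΔQ_{used textbooks} = (5258 − 5023)/avg = 235/5140.5 = 0.045715…
%ΔP_{new textbooks} = (140 − 121)/avg = 19/130.5 = 0.145593…
E_cross = (235/5140.5) / (19/130.5) = 0.3139…
E_cross > 0 ⇒ the goods are substitutes.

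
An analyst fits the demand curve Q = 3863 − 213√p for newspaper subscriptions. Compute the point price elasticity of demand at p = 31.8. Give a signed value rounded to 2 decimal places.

-0.23

dQ/dp = −213/(2√p) = -18.8858. At p = 31.8, Q = 2661.86.
Ed = (dQ/dp)·(p/Q) = (-18.8858) × (31.8/2661.86) = -0.2256…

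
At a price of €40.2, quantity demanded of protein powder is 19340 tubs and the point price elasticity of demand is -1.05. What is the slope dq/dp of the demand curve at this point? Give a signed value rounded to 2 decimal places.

Ed = (dq/dp)·(p/q) ⇒ dq/dp = Ed·q/p = (-1.05)·19340/40.2 = -505.1492…

-505.15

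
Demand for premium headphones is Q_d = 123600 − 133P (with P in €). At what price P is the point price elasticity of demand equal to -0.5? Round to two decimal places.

Ed = −133P/(123600 − 133P). Set this equal to -0.5:
133P = 0.5·(123600 − 133P) ⇒ 133P(1 + 0.5) = 0.5·123600
P = 0.5·123600 / (133·1.5) = 309.7744…

309.77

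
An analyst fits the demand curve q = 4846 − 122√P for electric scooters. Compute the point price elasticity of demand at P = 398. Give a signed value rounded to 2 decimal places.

-0.50

dq/dP = −122/(2√P) = -3.05765. At P = 398, q = 2412.11.
Ed = (dq/dP)·(P/q) = (-3.05765) × (398/2412.11) = -0.5045…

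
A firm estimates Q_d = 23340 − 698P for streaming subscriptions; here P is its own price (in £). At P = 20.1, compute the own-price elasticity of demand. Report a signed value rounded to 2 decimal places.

At the given values, Q_d = 23340 − 698(20.1) = 9310.2.
∂Q_d/∂P = −698.
E = (-698) × (20.1/9310.2) = -1.5069…

-1.51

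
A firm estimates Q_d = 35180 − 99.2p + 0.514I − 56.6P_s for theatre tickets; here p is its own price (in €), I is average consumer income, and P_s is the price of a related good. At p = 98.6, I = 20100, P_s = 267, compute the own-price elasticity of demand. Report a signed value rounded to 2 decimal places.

-0.47

At the given values, Q_d = 35180 − 99.2(98.6) + 0.514(20100) − 56.6(267) = 20618.08.
∂Q_d/∂p = −99.2.
E = (-99.2) × (98.6/20618.08) = -0.4743…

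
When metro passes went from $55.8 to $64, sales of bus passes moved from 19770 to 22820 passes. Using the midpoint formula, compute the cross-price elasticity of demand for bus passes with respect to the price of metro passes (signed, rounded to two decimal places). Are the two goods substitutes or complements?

%ΔQ_{bus passes} = (22820 − 19770)/avg = 3050/21295 = 0.143226…
%ΔP_{metro passes} = (64 − 55.8)/avg = 8.2/59.9 = 0.136894…
E_cross = (3050/21295) / (8.2/59.9) = 1.0462…
E_cross > 0 ⇒ the goods are substitutes.

1.05; substitutes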